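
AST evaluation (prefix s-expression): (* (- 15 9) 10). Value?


Evaluate inner: (- 15 9) = 6
Evaluate root: (* 6 10) = 60
Result: 60


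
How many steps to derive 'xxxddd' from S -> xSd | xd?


Derivation: S => xSd => xxSdd => xxxddd
Steps: 3


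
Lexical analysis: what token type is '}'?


Pattern: delimiter/punctuation
Type: PUNCTUATION


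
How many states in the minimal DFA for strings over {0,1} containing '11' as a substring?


KMP-style automaton: 2 progress states + 1 absorbing accept = 3
Minimal DFA: 3 states


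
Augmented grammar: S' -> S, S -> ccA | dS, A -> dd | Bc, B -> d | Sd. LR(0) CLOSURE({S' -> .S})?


Start: S' -> .S
For each item with dot before a nonterminal B, add B -> .γ for every B-production
Closure: [S' -> .S, S -> .ccA, S -> .dS]


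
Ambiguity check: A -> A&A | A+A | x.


'x&x+x' has two parse trees (no precedence encoded between & and +)
Ambiguous


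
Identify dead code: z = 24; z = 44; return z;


first assignment to z is overwritten before any read
Dead: 'z = 24'


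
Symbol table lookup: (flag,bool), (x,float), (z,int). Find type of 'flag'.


Lookup 'flag' → type bool


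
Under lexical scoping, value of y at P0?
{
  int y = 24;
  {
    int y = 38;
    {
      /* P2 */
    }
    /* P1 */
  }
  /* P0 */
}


y declared in the same block as P0
y = 24


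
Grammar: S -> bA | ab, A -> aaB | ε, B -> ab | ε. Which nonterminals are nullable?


A nonterminal is nullable iff some alternative derives ε (directly, or every symbol in it is nullable)
Nullable: {A, B}


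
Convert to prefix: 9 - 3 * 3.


'*' binds tighter: tree is (- 9 (* 3 3))
Prefix: - 9 * 3 3


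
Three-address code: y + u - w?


Break into single-operator statements:
t1 = y + u
t2 = t1 - w


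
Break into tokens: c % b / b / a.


Scan left to right, longest-match per lexeme
Tokens: ID(c), OP(%), ID(b), OP(/), ID(b), OP(/), ID(a)


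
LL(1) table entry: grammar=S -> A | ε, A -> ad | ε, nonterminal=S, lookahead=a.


For [S, a]: 'a' ∈ FIRST(A)
Entry: S -> A


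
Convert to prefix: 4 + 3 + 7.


left-to-right (same/higher precedence on left): tree is (+ (+ 4 3) 7)
Prefix: + + 4 3 7


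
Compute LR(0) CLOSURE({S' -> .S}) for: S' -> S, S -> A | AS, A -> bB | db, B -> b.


Start: S' -> .S
For each item with dot before a nonterminal B, add B -> .γ for every B-production
Closure: [S' -> .S, S -> .A, S -> .AS, A -> .bB, A -> .db]


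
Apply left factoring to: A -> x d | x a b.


Common prefix: 'x'
Factored: A -> x A', A' -> d | a b


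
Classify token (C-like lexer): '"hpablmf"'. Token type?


Pattern: double-quoted sequence
Type: STRING_LITERAL


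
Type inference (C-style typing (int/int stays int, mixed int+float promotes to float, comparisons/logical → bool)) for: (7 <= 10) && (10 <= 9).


Operand types: bool && bool
Rule: logical operators take bool operands and yield bool
Result type: bool


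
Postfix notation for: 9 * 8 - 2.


Left to right (same or higher precedence on left)
Postfix: 9 8 * 2 -


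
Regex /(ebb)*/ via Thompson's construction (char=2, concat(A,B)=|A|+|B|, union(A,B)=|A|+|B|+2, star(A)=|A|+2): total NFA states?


Syntax tree has 3 char leaf(s), 0 union(s), 1 star(s)
chars contribute 3×2 = 6; each union adds +2; each star adds +2
Total: 6 + 0 + 2 = 8 states


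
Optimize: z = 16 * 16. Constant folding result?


16 * 16 = 256 at compile time
Optimized: z = 256


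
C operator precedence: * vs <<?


'*' is multiplicative (level 10); '<<' is shift (level 8)
Higher level binds tighter
'*' has higher precedence than '<<'


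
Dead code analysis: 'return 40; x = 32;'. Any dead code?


statement follows a return and is unreachable
Dead: 'x = 32'


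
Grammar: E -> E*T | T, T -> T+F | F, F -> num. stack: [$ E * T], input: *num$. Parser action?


handle 'E*T' on top; lookahead ∈ FOLLOW(E) = {*, $}
Action: reduce (E -> E*T)


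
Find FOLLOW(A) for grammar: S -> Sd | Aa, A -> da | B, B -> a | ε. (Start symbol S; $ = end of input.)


$ ∈ FOLLOW(S). For each A -> αBβ: add FIRST(β)\{ε} to FOLLOW(B); if β nullable, add FOLLOW(A).
FOLLOW(A) = {a}


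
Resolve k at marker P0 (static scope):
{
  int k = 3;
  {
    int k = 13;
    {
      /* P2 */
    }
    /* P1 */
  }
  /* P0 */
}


k declared in the same block as P0
k = 3


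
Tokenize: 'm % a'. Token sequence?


Scan left to right, longest-match per lexeme
Tokens: ID(m), OP(%), ID(a)


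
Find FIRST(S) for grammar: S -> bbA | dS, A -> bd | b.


Per alternative of S: FIRST(bbA) = {b}; FIRST(dS) = {d}
FIRST(S) = {b, d}


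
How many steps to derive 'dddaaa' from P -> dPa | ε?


Derivation: P => dPa => ddPaa => dddPaaa => dddaaa
Steps: 4


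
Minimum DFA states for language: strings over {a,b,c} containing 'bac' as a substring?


KMP-style automaton: 3 progress states + 1 absorbing accept = 4
Minimal DFA: 4 states


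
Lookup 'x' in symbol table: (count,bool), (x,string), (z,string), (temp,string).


Lookup 'x' → type string


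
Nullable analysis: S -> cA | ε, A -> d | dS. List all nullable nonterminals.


A nonterminal is nullable iff some alternative derives ε (directly, or every symbol in it is nullable)
Nullable: {S}


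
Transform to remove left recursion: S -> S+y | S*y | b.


Left-recursive alternatives: S+y, S*y; non-recursive: b
Introduce S': S -> bS', S' -> +yS' | *yS' | ε


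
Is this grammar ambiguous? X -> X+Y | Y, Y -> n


precedence layered via separate nonterminal Y: deterministic
Unambiguous


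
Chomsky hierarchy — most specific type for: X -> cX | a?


Right-linear: every RHS is a terminal or a terminal followed by one nonterminal
Classification: Type 3 (Regular)


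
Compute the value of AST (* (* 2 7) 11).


Evaluate inner: (* 2 7) = 14
Evaluate root: (* 14 11) = 154
Result: 154


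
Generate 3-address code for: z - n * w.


Break into single-operator statements:
t1 = n * w
t2 = z - t1


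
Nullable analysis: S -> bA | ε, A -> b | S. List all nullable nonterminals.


A nonterminal is nullable iff some alternative derives ε (directly, or every symbol in it is nullable)
Nullable: {A, S}


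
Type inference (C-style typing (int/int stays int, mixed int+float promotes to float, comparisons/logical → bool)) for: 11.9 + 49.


Operand types: float + int
Rule: mixed int/float promotes to float; int/int stays int
Result type: float


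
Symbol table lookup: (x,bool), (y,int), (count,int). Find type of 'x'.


Lookup 'x' → type bool


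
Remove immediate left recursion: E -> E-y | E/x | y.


Left-recursive alternatives: E-y, E/x; non-recursive: y
Introduce E': E -> yE', E' -> -yE' | /xE' | ε


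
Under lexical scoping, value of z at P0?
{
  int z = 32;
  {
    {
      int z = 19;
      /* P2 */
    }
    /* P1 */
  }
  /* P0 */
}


z declared in the same block as P0
z = 32


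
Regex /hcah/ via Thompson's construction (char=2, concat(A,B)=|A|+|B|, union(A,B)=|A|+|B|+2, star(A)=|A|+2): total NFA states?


Syntax tree has 4 char leaf(s), 0 union(s), 0 star(s)
chars contribute 4×2 = 8; each union adds +2; each star adds +2
Total: 8 + 0 + 0 = 8 states


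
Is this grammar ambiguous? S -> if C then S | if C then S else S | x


dangling else: 'if C then if C then x else x' parses two ways
Ambiguous


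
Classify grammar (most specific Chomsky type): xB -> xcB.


LHS has context (more than one symbol) and |LHS| ≤ |RHS|
Classification: Type 1 (Context-Sensitive)


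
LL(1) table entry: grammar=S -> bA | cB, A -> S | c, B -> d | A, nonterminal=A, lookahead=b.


For [A, b]: 'b' ∈ FIRST(S)
Entry: A -> S


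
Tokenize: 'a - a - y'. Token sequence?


Scan left to right, longest-match per lexeme
Tokens: ID(a), OP(-), ID(a), OP(-), ID(y)


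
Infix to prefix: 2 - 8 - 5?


left-to-right (same/higher precedence on left): tree is (- (- 2 8) 5)
Prefix: - - 2 8 5


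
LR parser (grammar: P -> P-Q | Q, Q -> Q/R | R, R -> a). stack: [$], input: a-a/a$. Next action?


no handle on stack; shift 'a'
Action: shift


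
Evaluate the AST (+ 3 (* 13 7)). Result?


Evaluate inner: (* 13 7) = 91
Evaluate root: (+ 3 91) = 94
Result: 94


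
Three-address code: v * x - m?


Break into single-operator statements:
t1 = v * x
t2 = t1 - m


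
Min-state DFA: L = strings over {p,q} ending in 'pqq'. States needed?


Track the longest suffix of input matching a prefix of 'pqq': 4 classes (prefixes of length 0..3)
Minimal DFA: 4 states


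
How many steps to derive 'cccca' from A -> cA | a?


Derivation: A => cA => ccA => cccA => ccccA => cccca
Steps: 5


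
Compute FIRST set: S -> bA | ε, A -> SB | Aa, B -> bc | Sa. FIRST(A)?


Per alternative of A: FIRST(SB) = {a, b}; FIRST(Aa) = {a, b}
FIRST(A) = {a, b}


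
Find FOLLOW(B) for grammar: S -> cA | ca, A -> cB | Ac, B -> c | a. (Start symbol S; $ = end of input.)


$ ∈ FOLLOW(S). For each A -> αBβ: add FIRST(β)\{ε} to FOLLOW(B); if β nullable, add FOLLOW(A).
FOLLOW(B) = {$, c}


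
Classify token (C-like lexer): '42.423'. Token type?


Pattern: digits with a decimal point
Type: FLOAT_LITERAL


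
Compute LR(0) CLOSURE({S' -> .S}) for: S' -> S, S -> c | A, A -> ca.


Start: S' -> .S
For each item with dot before a nonterminal B, add B -> .γ for every B-production
Closure: [S' -> .S, S -> .c, S -> .A, A -> .ca]


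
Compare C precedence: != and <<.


'<<' is shift (level 8); '!=' is equality (level 6)
Higher level binds tighter
'<<' has higher precedence than '!='


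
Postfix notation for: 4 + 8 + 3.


Left to right (same or higher precedence on left)
Postfix: 4 8 + 3 +


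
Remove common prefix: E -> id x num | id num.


Common prefix: 'id'
Factored: E -> id E', E' -> x num | num


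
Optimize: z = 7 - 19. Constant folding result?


7 - 19 = -12 at compile time
Optimized: z = -12


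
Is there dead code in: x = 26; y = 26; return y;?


x is assigned but never read
Dead: 'x = 26'


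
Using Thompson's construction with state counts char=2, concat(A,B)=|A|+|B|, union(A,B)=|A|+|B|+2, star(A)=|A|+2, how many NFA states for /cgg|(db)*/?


Syntax tree has 5 char leaf(s), 1 union(s), 1 star(s)
chars contribute 5×2 = 10; each union adds +2; each star adds +2
Total: 10 + 2 + 2 = 14 states


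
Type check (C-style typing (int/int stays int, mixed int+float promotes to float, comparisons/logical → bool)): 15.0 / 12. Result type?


Operand types: float / int
Rule: mixed int/float promotes to float; int/int stays int
Result type: float


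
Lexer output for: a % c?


Scan left to right, longest-match per lexeme
Tokens: ID(a), OP(%), ID(c)


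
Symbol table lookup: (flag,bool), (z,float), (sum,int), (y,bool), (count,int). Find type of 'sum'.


Lookup 'sum' → type int


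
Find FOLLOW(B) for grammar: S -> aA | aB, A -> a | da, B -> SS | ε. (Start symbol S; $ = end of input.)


$ ∈ FOLLOW(S). For each A -> αBβ: add FIRST(β)\{ε} to FOLLOW(B); if β nullable, add FOLLOW(A).
FOLLOW(B) = {$, a}


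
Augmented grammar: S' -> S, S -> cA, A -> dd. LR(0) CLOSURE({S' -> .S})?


Start: S' -> .S
For each item with dot before a nonterminal B, add B -> .γ for every B-production
Closure: [S' -> .S, S -> .cA]


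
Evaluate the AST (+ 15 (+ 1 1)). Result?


Evaluate inner: (+ 1 1) = 2
Evaluate root: (+ 15 2) = 17
Result: 17


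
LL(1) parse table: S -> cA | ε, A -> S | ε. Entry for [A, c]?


For [A, c]: 'c' ∈ FIRST(S)
Entry: A -> S


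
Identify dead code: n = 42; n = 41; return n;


first assignment to n is overwritten before any read
Dead: 'n = 42'


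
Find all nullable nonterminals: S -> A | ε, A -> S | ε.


A nonterminal is nullable iff some alternative derives ε (directly, or every symbol in it is nullable)
Nullable: {A, S}


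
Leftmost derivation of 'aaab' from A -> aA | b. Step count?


Derivation: A => aA => aaA => aaaA => aaab
Steps: 4


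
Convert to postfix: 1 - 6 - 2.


Left to right (same or higher precedence on left)
Postfix: 1 6 - 2 -


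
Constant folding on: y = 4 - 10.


4 - 10 = -6 at compile time
Optimized: y = -6


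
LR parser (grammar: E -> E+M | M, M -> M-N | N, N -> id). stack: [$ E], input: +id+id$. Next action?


shift '+' to continue E -> E+M
Action: shift


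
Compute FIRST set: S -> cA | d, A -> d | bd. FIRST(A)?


Per alternative of A: FIRST(d) = {d}; FIRST(bd) = {b}
FIRST(A) = {b, d}


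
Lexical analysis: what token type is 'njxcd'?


Pattern: letter/underscore followed by alphanumerics, not a keyword
Type: IDENTIFIER


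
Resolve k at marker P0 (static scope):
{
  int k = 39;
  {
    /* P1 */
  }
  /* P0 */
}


k declared in the same block as P0
k = 39


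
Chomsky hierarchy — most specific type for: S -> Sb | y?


Left-linear: every RHS is a terminal or one nonterminal followed by a terminal
Classification: Type 3 (Regular)


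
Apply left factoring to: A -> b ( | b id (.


Common prefix: 'b'
Factored: A -> b A', A' -> ( | id (


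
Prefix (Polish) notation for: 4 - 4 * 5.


'*' binds tighter: tree is (- 4 (* 4 5))
Prefix: - 4 * 4 5


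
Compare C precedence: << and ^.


'<<' is shift (level 8); '^' is bitwise XOR (level 4)
Higher level binds tighter
'<<' has higher precedence than '^'


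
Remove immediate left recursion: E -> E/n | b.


Left-recursive alternatives: E/n; non-recursive: b
Introduce E': E -> bE', E' -> /nE' | ε


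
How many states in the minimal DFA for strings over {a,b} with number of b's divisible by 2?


Track (count of b) mod 2: states 0..1, accept at 0
Minimal DFA: 2 states


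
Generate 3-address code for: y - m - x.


Break into single-operator statements:
t1 = y - m
t2 = t1 - x


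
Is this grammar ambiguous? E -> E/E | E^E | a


'a/a^a' has two parse trees (no precedence encoded between / and ^)
Ambiguous


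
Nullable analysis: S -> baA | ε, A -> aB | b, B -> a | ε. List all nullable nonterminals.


A nonterminal is nullable iff some alternative derives ε (directly, or every symbol in it is nullable)
Nullable: {B, S}


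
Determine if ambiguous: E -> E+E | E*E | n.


'n+n*n' has two parse trees (no precedence encoded between + and *)
Ambiguous


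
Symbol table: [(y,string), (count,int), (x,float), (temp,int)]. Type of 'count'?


Lookup 'count' → type int


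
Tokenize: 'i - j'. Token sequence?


Scan left to right, longest-match per lexeme
Tokens: ID(i), OP(-), ID(j)


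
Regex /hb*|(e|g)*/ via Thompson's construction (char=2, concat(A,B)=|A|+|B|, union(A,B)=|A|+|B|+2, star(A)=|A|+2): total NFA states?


Syntax tree has 4 char leaf(s), 2 union(s), 2 star(s)
chars contribute 4×2 = 8; each union adds +2; each star adds +2
Total: 8 + 4 + 4 = 16 states


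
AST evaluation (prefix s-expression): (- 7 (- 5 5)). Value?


Evaluate inner: (- 5 5) = 0
Evaluate root: (- 7 0) = 7
Result: 7


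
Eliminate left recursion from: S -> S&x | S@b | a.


Left-recursive alternatives: S&x, S@b; non-recursive: a
Introduce S': S -> aS', S' -> &xS' | @bS' | ε


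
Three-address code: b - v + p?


Break into single-operator statements:
t1 = b - v
t2 = t1 + p


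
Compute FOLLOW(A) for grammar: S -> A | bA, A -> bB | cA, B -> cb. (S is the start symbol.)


$ ∈ FOLLOW(S). For each A -> αBβ: add FIRST(β)\{ε} to FOLLOW(B); if β nullable, add FOLLOW(A).
FOLLOW(A) = {$}


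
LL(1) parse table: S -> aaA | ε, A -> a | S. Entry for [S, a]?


For [S, a]: 'a' ∈ FIRST(aaA)
Entry: S -> aaA


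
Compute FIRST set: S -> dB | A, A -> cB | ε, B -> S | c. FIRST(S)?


Per alternative of S: FIRST(dB) = {d}; FIRST(A) = {c, ε}
FIRST(S) = {c, d, ε}


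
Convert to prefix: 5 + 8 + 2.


left-to-right (same/higher precedence on left): tree is (+ (+ 5 8) 2)
Prefix: + + 5 8 2


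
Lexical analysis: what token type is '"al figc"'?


Pattern: double-quoted sequence
Type: STRING_LITERAL


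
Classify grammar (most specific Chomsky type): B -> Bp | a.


Left-linear: every RHS is a terminal or one nonterminal followed by a terminal
Classification: Type 3 (Regular)


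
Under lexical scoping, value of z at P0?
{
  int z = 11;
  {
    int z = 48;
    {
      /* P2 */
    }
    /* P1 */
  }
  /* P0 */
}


z declared in the same block as P0
z = 11


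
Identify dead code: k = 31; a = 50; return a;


k is assigned but never read
Dead: 'k = 31'


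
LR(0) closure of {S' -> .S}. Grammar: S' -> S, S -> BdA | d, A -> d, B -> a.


Start: S' -> .S
For each item with dot before a nonterminal B, add B -> .γ for every B-production
Closure: [S' -> .S, S -> .BdA, S -> .d, B -> .a]


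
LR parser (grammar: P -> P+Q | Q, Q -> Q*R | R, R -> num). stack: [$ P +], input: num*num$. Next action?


no handle ('P+' is not any RHS); shift 'num'
Action: shift


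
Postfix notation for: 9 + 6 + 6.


Left to right (same or higher precedence on left)
Postfix: 9 6 + 6 +


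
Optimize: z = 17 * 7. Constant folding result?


17 * 7 = 119 at compile time
Optimized: z = 119


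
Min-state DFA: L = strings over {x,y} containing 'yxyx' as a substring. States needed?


KMP-style automaton: 4 progress states + 1 absorbing accept = 5
Minimal DFA: 5 states


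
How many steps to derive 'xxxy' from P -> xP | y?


Derivation: P => xP => xxP => xxxP => xxxy
Steps: 4


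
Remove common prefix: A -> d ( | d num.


Common prefix: 'd'
Factored: A -> d A', A' -> ( | num


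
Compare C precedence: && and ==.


'==' is equality (level 6); '&&' is logical AND (level 2)
Higher level binds tighter
'==' has higher precedence than '&&'


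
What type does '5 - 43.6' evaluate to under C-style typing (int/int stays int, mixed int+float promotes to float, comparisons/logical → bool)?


Operand types: int - float
Rule: mixed int/float promotes to float; int/int stays int
Result type: float


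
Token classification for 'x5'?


Pattern: letter/underscore followed by alphanumerics, not a keyword
Type: IDENTIFIER


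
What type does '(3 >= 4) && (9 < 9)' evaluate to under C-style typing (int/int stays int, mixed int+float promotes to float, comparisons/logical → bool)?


Operand types: bool && bool
Rule: logical operators take bool operands and yield bool
Result type: bool


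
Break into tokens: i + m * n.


Scan left to right, longest-match per lexeme
Tokens: ID(i), OP(+), ID(m), OP(*), ID(n)


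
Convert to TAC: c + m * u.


Break into single-operator statements:
t1 = m * u
t2 = c + t1


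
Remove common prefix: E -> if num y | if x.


Common prefix: 'if'
Factored: E -> if E', E' -> num y | x


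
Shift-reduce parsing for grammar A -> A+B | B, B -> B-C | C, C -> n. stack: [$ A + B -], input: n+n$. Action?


no handle; shift 'n'
Action: shift


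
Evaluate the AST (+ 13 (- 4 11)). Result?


Evaluate inner: (- 4 11) = -7
Evaluate root: (+ 13 -7) = 6
Result: 6


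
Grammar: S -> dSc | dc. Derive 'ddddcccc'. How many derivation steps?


Derivation: S => dSc => ddScc => dddSccc => ddddcccc
Steps: 4


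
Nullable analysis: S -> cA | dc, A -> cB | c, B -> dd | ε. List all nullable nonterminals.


A nonterminal is nullable iff some alternative derives ε (directly, or every symbol in it is nullable)
Nullable: {B}


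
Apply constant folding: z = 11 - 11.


11 - 11 = 0 at compile time
Optimized: z = 0


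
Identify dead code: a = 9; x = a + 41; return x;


a is read by x's definition; x is returned
No dead code


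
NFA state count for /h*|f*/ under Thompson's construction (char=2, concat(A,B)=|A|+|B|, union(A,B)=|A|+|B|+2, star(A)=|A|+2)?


Syntax tree has 2 char leaf(s), 1 union(s), 2 star(s)
chars contribute 2×2 = 4; each union adds +2; each star adds +2
Total: 4 + 2 + 4 = 10 states


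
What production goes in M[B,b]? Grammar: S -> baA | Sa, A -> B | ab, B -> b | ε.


For [B, b]: 'b' ∈ FIRST(b)
Entry: B -> b


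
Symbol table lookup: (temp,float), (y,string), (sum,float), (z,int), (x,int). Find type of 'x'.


Lookup 'x' → type int


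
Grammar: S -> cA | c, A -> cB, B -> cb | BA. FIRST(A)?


Per alternative of A: FIRST(cB) = {c}
FIRST(A) = {c}


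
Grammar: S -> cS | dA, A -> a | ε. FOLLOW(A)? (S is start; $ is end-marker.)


$ ∈ FOLLOW(S). For each A -> αBβ: add FIRST(β)\{ε} to FOLLOW(B); if β nullable, add FOLLOW(A).
FOLLOW(A) = {$}


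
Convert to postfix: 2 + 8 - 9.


Left to right (same or higher precedence on left)
Postfix: 2 8 + 9 -


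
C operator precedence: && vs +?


'+' is additive (level 9); '&&' is logical AND (level 2)
Higher level binds tighter
'+' has higher precedence than '&&'


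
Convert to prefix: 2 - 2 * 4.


'*' binds tighter: tree is (- 2 (* 2 4))
Prefix: - 2 * 2 4


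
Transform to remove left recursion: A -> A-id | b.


Left-recursive alternatives: A-id; non-recursive: b
Introduce A': A -> bA', A' -> -idA' | ε


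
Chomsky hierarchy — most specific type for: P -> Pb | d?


Left-linear: every RHS is a terminal or one nonterminal followed by a terminal
Classification: Type 3 (Regular)


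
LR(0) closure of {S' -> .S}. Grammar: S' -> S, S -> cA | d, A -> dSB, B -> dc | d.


Start: S' -> .S
For each item with dot before a nonterminal B, add B -> .γ for every B-production
Closure: [S' -> .S, S -> .cA, S -> .d]


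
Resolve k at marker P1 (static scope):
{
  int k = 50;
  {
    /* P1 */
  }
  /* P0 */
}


P1's block does not declare k; resolves to the enclosing declaration at depth 0
k = 50


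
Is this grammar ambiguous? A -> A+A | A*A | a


'a+a*a' has two parse trees (no precedence encoded between + and *)
Ambiguous


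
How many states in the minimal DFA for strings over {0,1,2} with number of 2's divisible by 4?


Track (count of 2) mod 4: states 0..3, accept at 0
Minimal DFA: 4 states


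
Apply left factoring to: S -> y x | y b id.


Common prefix: 'y'
Factored: S -> y S', S' -> x | b id


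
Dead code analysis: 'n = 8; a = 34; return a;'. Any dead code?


n is assigned but never read
Dead: 'n = 8'


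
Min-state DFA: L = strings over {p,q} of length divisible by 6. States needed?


Track length mod 6: states 0..5, accept at 0
Minimal DFA: 6 states


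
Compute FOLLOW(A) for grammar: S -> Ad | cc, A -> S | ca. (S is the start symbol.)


$ ∈ FOLLOW(S). For each A -> αBβ: add FIRST(β)\{ε} to FOLLOW(B); if β nullable, add FOLLOW(A).
FOLLOW(A) = {d}


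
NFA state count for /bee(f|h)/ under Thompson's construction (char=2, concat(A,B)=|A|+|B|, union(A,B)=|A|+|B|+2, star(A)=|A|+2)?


Syntax tree has 5 char leaf(s), 1 union(s), 0 star(s)
chars contribute 5×2 = 10; each union adds +2; each star adds +2
Total: 10 + 2 + 0 = 12 states


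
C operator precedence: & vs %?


'%' is multiplicative (level 10); '&' is bitwise AND (level 5)
Higher level binds tighter
'%' has higher precedence than '&'


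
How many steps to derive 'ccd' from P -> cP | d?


Derivation: P => cP => ccP => ccd
Steps: 3


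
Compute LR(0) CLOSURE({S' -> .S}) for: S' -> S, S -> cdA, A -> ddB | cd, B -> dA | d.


Start: S' -> .S
For each item with dot before a nonterminal B, add B -> .γ for every B-production
Closure: [S' -> .S, S -> .cdA]


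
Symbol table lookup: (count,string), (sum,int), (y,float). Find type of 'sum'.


Lookup 'sum' → type int


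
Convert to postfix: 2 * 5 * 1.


Left to right (same or higher precedence on left)
Postfix: 2 5 * 1 *


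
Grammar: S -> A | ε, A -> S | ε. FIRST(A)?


Per alternative of A: FIRST(S) = {ε}; FIRST(ε) = {ε}
FIRST(A) = {ε}


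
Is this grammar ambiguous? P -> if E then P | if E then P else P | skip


dangling else: 'if E then if E then skip else skip' parses two ways
Ambiguous


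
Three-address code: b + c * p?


Break into single-operator statements:
t1 = c * p
t2 = b + t1


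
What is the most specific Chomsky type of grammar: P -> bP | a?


Right-linear: every RHS is a terminal or a terminal followed by one nonterminal
Classification: Type 3 (Regular)


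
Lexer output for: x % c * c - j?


Scan left to right, longest-match per lexeme
Tokens: ID(x), OP(%), ID(c), OP(*), ID(c), OP(-), ID(j)


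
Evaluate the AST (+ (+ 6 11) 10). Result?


Evaluate inner: (+ 6 11) = 17
Evaluate root: (+ 17 10) = 27
Result: 27


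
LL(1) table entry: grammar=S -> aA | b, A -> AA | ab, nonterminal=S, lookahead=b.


For [S, b]: 'b' ∈ FIRST(b)
Entry: S -> b


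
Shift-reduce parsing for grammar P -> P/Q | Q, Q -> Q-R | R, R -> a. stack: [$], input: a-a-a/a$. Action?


no handle on stack; shift 'a'
Action: shift


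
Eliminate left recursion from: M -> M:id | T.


Left-recursive alternatives: M:id; non-recursive: T
Introduce M': M -> TM', M' -> :idM' | ε


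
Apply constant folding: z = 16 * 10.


16 * 10 = 160 at compile time
Optimized: z = 160


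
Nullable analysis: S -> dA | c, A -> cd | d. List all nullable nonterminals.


A nonterminal is nullable iff some alternative derives ε (directly, or every symbol in it is nullable)
Nullable: {}


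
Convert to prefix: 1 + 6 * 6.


'*' binds tighter: tree is (+ 1 (* 6 6))
Prefix: + 1 * 6 6


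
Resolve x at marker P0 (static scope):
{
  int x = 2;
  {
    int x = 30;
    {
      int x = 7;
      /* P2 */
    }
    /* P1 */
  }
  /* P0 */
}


x declared in the same block as P0
x = 2


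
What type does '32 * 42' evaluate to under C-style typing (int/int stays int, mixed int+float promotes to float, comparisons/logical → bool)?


Operand types: int * int
Rule: mixed int/float promotes to float; int/int stays int
Result type: int


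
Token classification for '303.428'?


Pattern: digits with a decimal point
Type: FLOAT_LITERAL


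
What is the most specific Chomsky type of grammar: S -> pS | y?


Right-linear: every RHS is a terminal or a terminal followed by one nonterminal
Classification: Type 3 (Regular)


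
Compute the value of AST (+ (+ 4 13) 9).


Evaluate inner: (+ 4 13) = 17
Evaluate root: (+ 17 9) = 26
Result: 26


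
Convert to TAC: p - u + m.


Break into single-operator statements:
t1 = p - u
t2 = t1 + m


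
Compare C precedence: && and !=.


'!=' is equality (level 6); '&&' is logical AND (level 2)
Higher level binds tighter
'!=' has higher precedence than '&&'


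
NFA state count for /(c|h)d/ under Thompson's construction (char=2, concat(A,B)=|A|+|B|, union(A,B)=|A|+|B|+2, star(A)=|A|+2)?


Syntax tree has 3 char leaf(s), 1 union(s), 0 star(s)
chars contribute 3×2 = 6; each union adds +2; each star adds +2
Total: 6 + 2 + 0 = 8 states


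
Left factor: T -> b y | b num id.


Common prefix: 'b'
Factored: T -> b T', T' -> y | num id


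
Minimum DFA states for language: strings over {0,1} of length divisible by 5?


Track length mod 5: states 0..4, accept at 0
Minimal DFA: 5 states


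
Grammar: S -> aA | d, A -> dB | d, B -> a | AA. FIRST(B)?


Per alternative of B: FIRST(a) = {a}; FIRST(AA) = {d}
FIRST(B) = {a, d}


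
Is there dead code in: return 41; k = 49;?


statement follows a return and is unreachable
Dead: 'k = 49'


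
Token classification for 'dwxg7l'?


Pattern: letter/underscore followed by alphanumerics, not a keyword
Type: IDENTIFIER


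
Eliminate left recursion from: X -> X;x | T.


Left-recursive alternatives: X;x; non-recursive: T
Introduce X': X -> TX', X' -> ;xX' | ε


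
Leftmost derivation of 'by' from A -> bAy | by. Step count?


Derivation: A => by
Steps: 1


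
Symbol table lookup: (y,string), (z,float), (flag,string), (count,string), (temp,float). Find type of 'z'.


Lookup 'z' → type float


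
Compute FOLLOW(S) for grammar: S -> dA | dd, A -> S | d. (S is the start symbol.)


$ ∈ FOLLOW(S). For each A -> αBβ: add FIRST(β)\{ε} to FOLLOW(B); if β nullable, add FOLLOW(A).
FOLLOW(S) = {$}


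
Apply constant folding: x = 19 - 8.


19 - 8 = 11 at compile time
Optimized: x = 11


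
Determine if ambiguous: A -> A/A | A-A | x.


'x/x-x' has two parse trees (no precedence encoded between / and -)
Ambiguous


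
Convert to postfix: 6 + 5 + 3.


Left to right (same or higher precedence on left)
Postfix: 6 5 + 3 +


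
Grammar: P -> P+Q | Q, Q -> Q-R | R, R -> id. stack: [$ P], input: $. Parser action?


start symbol P on stack, input exhausted
Action: accept


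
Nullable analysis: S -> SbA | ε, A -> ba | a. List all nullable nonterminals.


A nonterminal is nullable iff some alternative derives ε (directly, or every symbol in it is nullable)
Nullable: {S}


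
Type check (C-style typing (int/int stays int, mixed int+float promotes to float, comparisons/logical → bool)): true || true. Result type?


Operand types: bool || bool
Rule: logical operators take bool operands and yield bool
Result type: bool


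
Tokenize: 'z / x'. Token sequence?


Scan left to right, longest-match per lexeme
Tokens: ID(z), OP(/), ID(x)


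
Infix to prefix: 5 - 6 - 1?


left-to-right (same/higher precedence on left): tree is (- (- 5 6) 1)
Prefix: - - 5 6 1


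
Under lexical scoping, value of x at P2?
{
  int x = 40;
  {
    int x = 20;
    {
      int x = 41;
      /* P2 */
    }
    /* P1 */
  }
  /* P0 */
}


x declared in the same block as P2
x = 41


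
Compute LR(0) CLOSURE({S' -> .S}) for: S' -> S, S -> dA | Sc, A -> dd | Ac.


Start: S' -> .S
For each item with dot before a nonterminal B, add B -> .γ for every B-production
Closure: [S' -> .S, S -> .dA, S -> .Sc]


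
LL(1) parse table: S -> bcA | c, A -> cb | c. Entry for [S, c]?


For [S, c]: 'c' ∈ FIRST(c)
Entry: S -> c


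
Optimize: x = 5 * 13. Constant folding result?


5 * 13 = 65 at compile time
Optimized: x = 65


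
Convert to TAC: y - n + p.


Break into single-operator statements:
t1 = y - n
t2 = t1 + p


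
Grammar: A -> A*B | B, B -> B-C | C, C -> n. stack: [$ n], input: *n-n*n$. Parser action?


'n' on top is the handle for C -> n
Action: reduce (C -> n)


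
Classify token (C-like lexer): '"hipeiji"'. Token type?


Pattern: double-quoted sequence
Type: STRING_LITERAL


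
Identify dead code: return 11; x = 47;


statement follows a return and is unreachable
Dead: 'x = 47'


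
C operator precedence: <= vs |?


'<=' is relational (level 7); '|' is bitwise OR (level 3)
Higher level binds tighter
'<=' has higher precedence than '|'


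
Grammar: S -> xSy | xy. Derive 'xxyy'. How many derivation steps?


Derivation: S => xSy => xxyy
Steps: 2


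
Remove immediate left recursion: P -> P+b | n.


Left-recursive alternatives: P+b; non-recursive: n
Introduce P': P -> nP', P' -> +bP' | ε


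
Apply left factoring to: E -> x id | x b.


Common prefix: 'x'
Factored: E -> x E', E' -> id | b


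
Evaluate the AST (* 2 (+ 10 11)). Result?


Evaluate inner: (+ 10 11) = 21
Evaluate root: (* 2 21) = 42
Result: 42


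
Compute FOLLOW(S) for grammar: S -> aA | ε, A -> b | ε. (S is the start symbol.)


$ ∈ FOLLOW(S). For each A -> αBβ: add FIRST(β)\{ε} to FOLLOW(B); if β nullable, add FOLLOW(A).
FOLLOW(S) = {$}


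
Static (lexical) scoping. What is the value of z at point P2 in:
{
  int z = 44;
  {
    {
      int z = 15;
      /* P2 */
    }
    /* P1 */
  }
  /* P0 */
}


z declared in the same block as P2
z = 15


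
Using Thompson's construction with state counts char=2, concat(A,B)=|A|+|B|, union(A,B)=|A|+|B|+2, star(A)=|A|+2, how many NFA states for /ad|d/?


Syntax tree has 3 char leaf(s), 1 union(s), 0 star(s)
chars contribute 3×2 = 6; each union adds +2; each star adds +2
Total: 6 + 2 + 0 = 8 states


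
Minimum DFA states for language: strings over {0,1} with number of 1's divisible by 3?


Track (count of 1) mod 3: states 0..2, accept at 0
Minimal DFA: 3 states


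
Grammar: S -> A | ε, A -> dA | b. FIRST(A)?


Per alternative of A: FIRST(dA) = {d}; FIRST(b) = {b}
FIRST(A) = {b, d}


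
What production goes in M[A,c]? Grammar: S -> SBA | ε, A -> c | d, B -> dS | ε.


For [A, c]: 'c' ∈ FIRST(c)
Entry: A -> c


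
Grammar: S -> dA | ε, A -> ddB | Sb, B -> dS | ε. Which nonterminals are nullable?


A nonterminal is nullable iff some alternative derives ε (directly, or every symbol in it is nullable)
Nullable: {B, S}


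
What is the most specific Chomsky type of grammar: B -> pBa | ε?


Single nonterminal LHS, but p^n a^n is not regular
Classification: Type 2 (Context-Free)


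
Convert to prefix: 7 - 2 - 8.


left-to-right (same/higher precedence on left): tree is (- (- 7 2) 8)
Prefix: - - 7 2 8


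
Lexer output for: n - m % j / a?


Scan left to right, longest-match per lexeme
Tokens: ID(n), OP(-), ID(m), OP(%), ID(j), OP(/), ID(a)


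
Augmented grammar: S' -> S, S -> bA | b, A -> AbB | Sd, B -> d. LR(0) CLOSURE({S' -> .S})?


Start: S' -> .S
For each item with dot before a nonterminal B, add B -> .γ for every B-production
Closure: [S' -> .S, S -> .bA, S -> .b]


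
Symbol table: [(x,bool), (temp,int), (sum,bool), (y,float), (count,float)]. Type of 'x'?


Lookup 'x' → type bool


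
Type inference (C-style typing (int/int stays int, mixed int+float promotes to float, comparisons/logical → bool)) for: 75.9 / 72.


Operand types: float / int
Rule: mixed int/float promotes to float; int/int stays int
Result type: float


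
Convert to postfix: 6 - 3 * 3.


* has higher precedence, evaluate 3*3 first
Postfix: 6 3 3 * -


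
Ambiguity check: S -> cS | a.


right-linear, alternatives start with distinct terminals 'c' vs 'a': unique leftmost derivation
Unambiguous


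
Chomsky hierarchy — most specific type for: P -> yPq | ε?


Single nonterminal LHS, but y^n q^n is not regular
Classification: Type 2 (Context-Free)


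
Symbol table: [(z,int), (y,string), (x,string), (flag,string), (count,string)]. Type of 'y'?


Lookup 'y' → type string


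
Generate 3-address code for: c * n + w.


Break into single-operator statements:
t1 = c * n
t2 = t1 + w


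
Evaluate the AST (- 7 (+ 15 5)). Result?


Evaluate inner: (+ 15 5) = 20
Evaluate root: (- 7 20) = -13
Result: -13


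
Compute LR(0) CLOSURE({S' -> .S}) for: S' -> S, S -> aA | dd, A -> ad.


Start: S' -> .S
For each item with dot before a nonterminal B, add B -> .γ for every B-production
Closure: [S' -> .S, S -> .aA, S -> .dd]


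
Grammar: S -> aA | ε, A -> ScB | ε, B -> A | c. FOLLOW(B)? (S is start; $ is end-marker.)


$ ∈ FOLLOW(S). For each A -> αBβ: add FIRST(β)\{ε} to FOLLOW(B); if β nullable, add FOLLOW(A).
FOLLOW(B) = {$, c}


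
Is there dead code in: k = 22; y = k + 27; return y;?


k is read by y's definition; y is returned
No dead code


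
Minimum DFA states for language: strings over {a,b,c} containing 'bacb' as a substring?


KMP-style automaton: 4 progress states + 1 absorbing accept = 5
Minimal DFA: 5 states


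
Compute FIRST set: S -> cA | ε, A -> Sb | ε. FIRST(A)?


Per alternative of A: FIRST(Sb) = {b, c}; FIRST(ε) = {ε}
FIRST(A) = {b, c, ε}


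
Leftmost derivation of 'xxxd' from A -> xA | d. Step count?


Derivation: A => xA => xxA => xxxA => xxxd
Steps: 4


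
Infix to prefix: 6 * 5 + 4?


left-to-right (same/higher precedence on left): tree is (+ (* 6 5) 4)
Prefix: + * 6 5 4


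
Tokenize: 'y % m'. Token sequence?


Scan left to right, longest-match per lexeme
Tokens: ID(y), OP(%), ID(m)


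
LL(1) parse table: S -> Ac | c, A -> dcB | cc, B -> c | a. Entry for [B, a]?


For [B, a]: 'a' ∈ FIRST(a)
Entry: B -> a


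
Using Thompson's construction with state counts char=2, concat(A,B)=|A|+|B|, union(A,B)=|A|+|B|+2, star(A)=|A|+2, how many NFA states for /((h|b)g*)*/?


Syntax tree has 3 char leaf(s), 1 union(s), 2 star(s)
chars contribute 3×2 = 6; each union adds +2; each star adds +2
Total: 6 + 2 + 4 = 12 states


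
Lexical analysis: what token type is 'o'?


Pattern: letter/underscore followed by alphanumerics, not a keyword
Type: IDENTIFIER


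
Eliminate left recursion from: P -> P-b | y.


Left-recursive alternatives: P-b; non-recursive: y
Introduce P': P -> yP', P' -> -bP' | ε


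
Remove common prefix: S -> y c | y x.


Common prefix: 'y'
Factored: S -> y S', S' -> c | x


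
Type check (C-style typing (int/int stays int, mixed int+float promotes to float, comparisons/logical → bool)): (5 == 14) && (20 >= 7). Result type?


Operand types: bool && bool
Rule: logical operators take bool operands and yield bool
Result type: bool


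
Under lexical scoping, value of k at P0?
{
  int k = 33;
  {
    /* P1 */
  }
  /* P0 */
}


k declared in the same block as P0
k = 33


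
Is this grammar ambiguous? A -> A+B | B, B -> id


precedence layered via separate nonterminal B: deterministic
Unambiguous


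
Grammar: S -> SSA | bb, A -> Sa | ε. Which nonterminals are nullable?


A nonterminal is nullable iff some alternative derives ε (directly, or every symbol in it is nullable)
Nullable: {A}


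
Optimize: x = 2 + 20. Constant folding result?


2 + 20 = 22 at compile time
Optimized: x = 22


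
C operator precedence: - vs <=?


'-' is additive (level 9); '<=' is relational (level 7)
Higher level binds tighter
'-' has higher precedence than '<='


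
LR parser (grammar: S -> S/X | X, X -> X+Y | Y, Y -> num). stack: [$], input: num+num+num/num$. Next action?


no handle on stack; shift 'num'
Action: shift


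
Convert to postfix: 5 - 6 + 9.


Left to right (same or higher precedence on left)
Postfix: 5 6 - 9 +


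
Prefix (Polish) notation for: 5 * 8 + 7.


left-to-right (same/higher precedence on left): tree is (+ (* 5 8) 7)
Prefix: + * 5 8 7


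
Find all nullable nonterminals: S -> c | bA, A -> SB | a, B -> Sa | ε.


A nonterminal is nullable iff some alternative derives ε (directly, or every symbol in it is nullable)
Nullable: {B}


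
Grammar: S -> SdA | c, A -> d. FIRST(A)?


Per alternative of A: FIRST(d) = {d}
FIRST(A) = {d}


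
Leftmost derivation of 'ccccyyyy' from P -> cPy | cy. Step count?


Derivation: P => cPy => ccPyy => cccPyyy => ccccyyyy
Steps: 4


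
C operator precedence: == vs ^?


'==' is equality (level 6); '^' is bitwise XOR (level 4)
Higher level binds tighter
'==' has higher precedence than '^'


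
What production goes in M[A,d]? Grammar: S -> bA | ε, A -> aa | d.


For [A, d]: 'd' ∈ FIRST(d)
Entry: A -> d


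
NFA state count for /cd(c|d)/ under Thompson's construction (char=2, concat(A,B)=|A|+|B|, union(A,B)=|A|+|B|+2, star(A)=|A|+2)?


Syntax tree has 4 char leaf(s), 1 union(s), 0 star(s)
chars contribute 4×2 = 8; each union adds +2; each star adds +2
Total: 8 + 2 + 0 = 10 states


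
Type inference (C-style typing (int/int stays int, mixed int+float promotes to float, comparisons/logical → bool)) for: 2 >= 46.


Operand types: int >= int
Rule: comparison yields bool
Result type: bool


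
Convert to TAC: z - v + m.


Break into single-operator statements:
t1 = z - v
t2 = t1 + m


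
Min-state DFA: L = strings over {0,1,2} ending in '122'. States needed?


Track the longest suffix of input matching a prefix of '122': 4 classes (prefixes of length 0..3)
Minimal DFA: 4 states
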